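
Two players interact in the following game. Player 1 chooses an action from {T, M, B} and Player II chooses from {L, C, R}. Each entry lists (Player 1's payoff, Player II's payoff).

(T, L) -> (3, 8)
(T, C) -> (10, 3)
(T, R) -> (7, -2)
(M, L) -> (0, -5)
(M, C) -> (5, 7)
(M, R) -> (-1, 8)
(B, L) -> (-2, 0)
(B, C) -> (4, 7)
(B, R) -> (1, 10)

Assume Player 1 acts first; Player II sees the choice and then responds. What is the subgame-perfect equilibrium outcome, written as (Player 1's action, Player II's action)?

Player II best-responds to each possible Player 1 move:
- T: Player II compares 8, 3, -2 and picks L; Player 1 would get 3.
- M: Player II compares -5, 7, 8 and picks R; Player 1 would get -1.
- B: Player II compares 0, 7, 10 and picks R; Player 1 would get 1.
Maximizing over 3, -1, 1, Player 1 chooses T. Subgame-perfect outcome: (T, L) with payoffs (3, 8).

(T, L)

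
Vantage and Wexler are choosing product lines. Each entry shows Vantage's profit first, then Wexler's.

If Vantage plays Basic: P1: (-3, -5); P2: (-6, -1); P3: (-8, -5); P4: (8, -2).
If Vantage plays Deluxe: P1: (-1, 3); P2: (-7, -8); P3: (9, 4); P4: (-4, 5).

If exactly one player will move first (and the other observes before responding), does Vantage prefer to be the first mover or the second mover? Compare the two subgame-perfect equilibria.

second

If Vantage leads: Wexler's best replies are Basic→P2, Deluxe→P4; Vantage's induced payoffs -6, -4; outcome (Deluxe, P4), payoffs (-4, 5).
If Wexler leads: Vantage's best replies are P1→Deluxe, P2→Basic, P3→Deluxe, P4→Basic; Wexler's induced payoffs 3, -1, 4, -2; outcome (Deluxe, P3), payoffs (9, 4).
Vantage gets -4 moving first and 9 moving second, so Vantage prefers to move second.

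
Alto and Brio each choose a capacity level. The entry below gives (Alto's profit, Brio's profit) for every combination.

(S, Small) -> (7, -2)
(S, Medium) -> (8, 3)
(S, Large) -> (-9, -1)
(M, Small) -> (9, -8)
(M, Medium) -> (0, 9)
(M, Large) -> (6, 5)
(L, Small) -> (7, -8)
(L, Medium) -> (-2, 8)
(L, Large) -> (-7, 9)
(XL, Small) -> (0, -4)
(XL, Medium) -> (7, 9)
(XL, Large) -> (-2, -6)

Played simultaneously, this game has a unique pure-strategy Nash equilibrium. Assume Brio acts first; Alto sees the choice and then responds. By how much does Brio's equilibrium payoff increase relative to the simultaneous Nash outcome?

Backward induction with Brio moving first.
- Small: Alto compares 7, 9, 7, 0 and picks M; Brio would get -8.
- Medium: Alto compares 8, 0, -2, 7 and picks S; Brio would get 3.
- Large: Alto compares -9, 6, -7, -2 and picks M; Brio would get 5.
Among -8, 3, 5, the best is 5 at Large. Subgame-perfect outcome: (M, Large) with payoffs (6, 5).
Under simultaneous play:
Alto's best replies: Small→M; Medium→S; Large→M.
Brio's best replies: S→Medium; M→Medium; L→Large; XL→Medium.
The unique mutual best reply is (S, Medium), giving (8, 3).
Brio's commitment gain: 5 − 3 = 2.

2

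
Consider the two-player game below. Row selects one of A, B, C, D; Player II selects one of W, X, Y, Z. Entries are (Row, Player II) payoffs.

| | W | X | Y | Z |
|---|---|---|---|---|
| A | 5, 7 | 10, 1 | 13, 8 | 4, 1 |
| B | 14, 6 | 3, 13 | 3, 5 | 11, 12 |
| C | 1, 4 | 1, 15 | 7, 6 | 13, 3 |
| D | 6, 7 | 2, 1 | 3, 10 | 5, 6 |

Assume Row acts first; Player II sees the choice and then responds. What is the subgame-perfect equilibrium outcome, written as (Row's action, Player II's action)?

Work backward from Player II's decision.
- A: Player II compares 7, 1, 8, 1 and picks Y; Row would get 13.
- B: Player II compares 6, 13, 5, 12 and picks X; Row would get 3.
- C: Player II compares 4, 15, 6, 3 and picks X; Row would get 1.
- D: Player II compares 7, 1, 10, 6 and picks Y; Row would get 3.
Among 13, 3, 1, 3, the best is 13 at A. Subgame-perfect outcome: (A, Y) with payoffs (13, 8).

(A, Y)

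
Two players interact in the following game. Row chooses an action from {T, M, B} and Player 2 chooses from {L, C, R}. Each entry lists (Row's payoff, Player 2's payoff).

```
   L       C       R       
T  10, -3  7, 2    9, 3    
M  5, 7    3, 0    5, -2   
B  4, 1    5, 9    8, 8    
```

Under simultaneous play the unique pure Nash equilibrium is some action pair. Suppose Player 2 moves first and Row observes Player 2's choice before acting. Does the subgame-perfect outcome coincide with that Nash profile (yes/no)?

Solve by backward induction (Player 2 leads).
- L → Row plays T (best of 10, 5, 4); Player 2 gets -3.
- C → Row plays T (best of 7, 3, 5); Player 2 gets 2.
- R → Row plays T (best of 9, 5, 8); Player 2 gets 3.
Maximizing over -3, 2, 3, Player 2 chooses R. Subgame-perfect outcome: (T, R) with payoffs (9, 3).
For the simultaneous game, intersect best replies.
Row's best replies: L→T; C→T; R→T.
Player 2's best replies: T→R; M→L; B→C.
The unique mutual best reply is (T, R), giving (9, 3).
Sequential outcome (T, R) coincides with the Nash profile (T, R).

yes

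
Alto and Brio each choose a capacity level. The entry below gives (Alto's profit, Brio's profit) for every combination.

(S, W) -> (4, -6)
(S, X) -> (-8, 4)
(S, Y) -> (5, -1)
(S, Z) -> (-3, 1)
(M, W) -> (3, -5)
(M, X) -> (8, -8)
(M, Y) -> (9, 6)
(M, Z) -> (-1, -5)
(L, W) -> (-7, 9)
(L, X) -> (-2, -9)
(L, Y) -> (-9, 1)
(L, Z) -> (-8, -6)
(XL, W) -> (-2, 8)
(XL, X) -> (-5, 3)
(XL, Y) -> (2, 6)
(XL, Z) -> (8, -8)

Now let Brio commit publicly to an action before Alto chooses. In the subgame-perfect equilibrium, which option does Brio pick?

Y

Solve by backward induction (Brio leads).
- W → Alto plays S (best of 4, 3, -7, -2); Brio gets -6.
- X → Alto plays M (best of -8, 8, -2, -5); Brio gets -8.
- Y → Alto plays M (best of 5, 9, -9, 2); Brio gets 6.
- Z → Alto plays XL (best of -3, -1, -8, 8); Brio gets -8.
Brio's induced payoffs are -6, -8, 6, -8, so Brio commits to Y. Subgame-perfect outcome: (M, Y) with payoffs (9, 6).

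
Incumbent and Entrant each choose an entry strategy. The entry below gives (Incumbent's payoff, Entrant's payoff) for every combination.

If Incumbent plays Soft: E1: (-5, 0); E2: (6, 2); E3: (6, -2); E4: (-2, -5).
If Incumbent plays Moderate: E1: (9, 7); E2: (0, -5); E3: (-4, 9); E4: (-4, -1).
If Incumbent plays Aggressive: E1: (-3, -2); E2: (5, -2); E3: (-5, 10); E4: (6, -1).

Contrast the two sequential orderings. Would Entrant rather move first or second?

first

If Incumbent leads: Entrant's best replies are Soft→E2, Moderate→E3, Aggressive→E3; Incumbent's induced payoffs 6, -4, -5; outcome (Soft, E2), payoffs (6, 2).
If Entrant leads: Incumbent's best replies are E1→Moderate, E2→Soft, E3→Soft, E4→Aggressive; Entrant's induced payoffs 7, 2, -2, -1; outcome (Moderate, E1), payoffs (9, 7).
Entrant gets 7 moving first and 2 moving second, so Entrant prefers to move first.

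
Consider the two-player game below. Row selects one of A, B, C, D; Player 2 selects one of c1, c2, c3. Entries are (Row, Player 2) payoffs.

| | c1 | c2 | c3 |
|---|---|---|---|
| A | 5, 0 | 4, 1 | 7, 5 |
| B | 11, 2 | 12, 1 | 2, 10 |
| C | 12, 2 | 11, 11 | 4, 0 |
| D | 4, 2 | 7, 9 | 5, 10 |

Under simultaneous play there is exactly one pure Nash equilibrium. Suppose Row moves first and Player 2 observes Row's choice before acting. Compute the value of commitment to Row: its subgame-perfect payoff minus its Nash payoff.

4

Backward induction with Row moving first.
- A: Player 2 compares 0, 1, 5 and picks c3; Row would get 7.
- B: Player 2 compares 2, 1, 10 and picks c3; Row would get 2.
- C: Player 2 compares 2, 11, 0 and picks c2; Row would get 11.
- D: Player 2 compares 2, 9, 10 and picks c3; Row would get 5.
Among 7, 2, 11, 5, the best is 11 at C. Subgame-perfect outcome: (C, c2) with payoffs (11, 11).
Now find the simultaneous Nash equilibrium.
Row's best replies: c1→C; c2→B; c3→A.
Player 2's best replies: A→c3; B→c3; C→c2; D→c3.
Only (A, c3) has each player best-responding; Nash payoffs (7, 5).
Row's commitment gain: 11 − 7 = 4.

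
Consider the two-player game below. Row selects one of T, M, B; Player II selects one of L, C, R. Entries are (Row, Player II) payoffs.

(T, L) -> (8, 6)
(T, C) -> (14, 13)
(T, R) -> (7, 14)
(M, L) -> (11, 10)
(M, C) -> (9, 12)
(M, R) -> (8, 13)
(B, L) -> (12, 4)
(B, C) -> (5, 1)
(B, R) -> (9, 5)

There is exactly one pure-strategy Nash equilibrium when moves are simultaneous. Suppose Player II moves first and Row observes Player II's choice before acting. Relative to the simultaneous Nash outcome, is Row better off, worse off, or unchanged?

Row best-responds to each possible Player II move:
- L: Row compares 8, 11, 12 and picks B; Player II would get 4.
- C: Row compares 14, 9, 5 and picks T; Player II would get 13.
- R: Row compares 7, 8, 9 and picks B; Player II would get 5.
Among 4, 13, 5, the best is 13 at C. Subgame-perfect outcome: (T, C) with payoffs (14, 13).
Under simultaneous play:
Row's best replies: L→B; C→T; R→B.
Player II's best replies: T→R; M→R; B→R.
Only (B, R) has each player best-responding; Nash payoffs (9, 5).
Row earns 14 sequentially versus 9 at the Nash outcome: better off.

better off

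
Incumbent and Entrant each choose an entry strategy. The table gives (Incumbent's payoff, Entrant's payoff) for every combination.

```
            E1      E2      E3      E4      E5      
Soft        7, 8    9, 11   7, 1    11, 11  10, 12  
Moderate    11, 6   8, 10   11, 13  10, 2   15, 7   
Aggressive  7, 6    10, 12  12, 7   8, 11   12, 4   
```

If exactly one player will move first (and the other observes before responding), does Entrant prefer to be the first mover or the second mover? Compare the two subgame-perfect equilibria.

If Incumbent leads: Entrant's best replies are Soft→E5, Moderate→E3, Aggressive→E2; Incumbent's induced payoffs 10, 11, 10; outcome (Moderate, E3), payoffs (11, 13).
If Entrant leads: Incumbent's best replies are E1→Moderate, E2→Aggressive, E3→Aggressive, E4→Soft, E5→Moderate; Entrant's induced payoffs 6, 12, 7, 11, 7; outcome (Aggressive, E2), payoffs (10, 12).
Entrant gets 12 moving first and 13 moving second, so Entrant prefers to move second.

second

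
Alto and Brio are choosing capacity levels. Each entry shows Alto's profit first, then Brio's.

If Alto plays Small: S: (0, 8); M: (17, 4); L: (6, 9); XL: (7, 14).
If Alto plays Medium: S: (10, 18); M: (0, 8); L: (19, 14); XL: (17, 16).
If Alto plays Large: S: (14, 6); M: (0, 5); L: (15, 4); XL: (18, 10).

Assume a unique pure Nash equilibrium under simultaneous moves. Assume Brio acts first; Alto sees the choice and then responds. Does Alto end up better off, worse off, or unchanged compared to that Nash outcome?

Work backward from Alto's decision.
- S → Alto plays Large (best of 0, 10, 14); Brio gets 6.
- M → Alto plays Small (best of 17, 0, 0); Brio gets 4.
- L → Alto plays Medium (best of 6, 19, 15); Brio gets 14.
- XL → Alto plays Large (best of 7, 17, 18); Brio gets 10.
Maximizing over 6, 4, 14, 10, Brio chooses L. Subgame-perfect outcome: (Medium, L) with payoffs (19, 14).
For the simultaneous game, intersect best replies.
Alto's best replies: S→Large; M→Small; L→Medium; XL→Large.
Brio's best replies: Small→XL; Medium→S; Large→XL.
The unique mutual best reply is (Large, XL), giving (18, 10).
Alto earns 19 sequentially versus 18 at the Nash outcome: better off.

better off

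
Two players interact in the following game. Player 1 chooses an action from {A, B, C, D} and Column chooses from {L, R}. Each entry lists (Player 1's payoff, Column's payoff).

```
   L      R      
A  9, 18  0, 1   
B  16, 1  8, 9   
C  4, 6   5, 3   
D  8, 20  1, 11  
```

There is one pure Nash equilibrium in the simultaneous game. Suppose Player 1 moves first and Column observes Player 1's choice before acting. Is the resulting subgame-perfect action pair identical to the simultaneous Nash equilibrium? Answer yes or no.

Work backward from Column's decision.
- A: Column compares 18, 1 and picks L; Player 1 would get 9.
- B: Column compares 1, 9 and picks R; Player 1 would get 8.
- C: Column compares 6, 3 and picks L; Player 1 would get 4.
- D: Column compares 20, 11 and picks L; Player 1 would get 8.
Player 1's induced payoffs are 9, 8, 4, 8, so Player 1 commits to A. Subgame-perfect outcome: (A, L) with payoffs (9, 18).
For the simultaneous game, intersect best replies.
Player 1's best replies: L→B; R→B.
Column's best replies: A→L; B→R; C→L; D→L.
Only (B, R) has each player best-responding; Nash payoffs (8, 9).
Sequential outcome (A, L) differs from the Nash profile (B, R).

no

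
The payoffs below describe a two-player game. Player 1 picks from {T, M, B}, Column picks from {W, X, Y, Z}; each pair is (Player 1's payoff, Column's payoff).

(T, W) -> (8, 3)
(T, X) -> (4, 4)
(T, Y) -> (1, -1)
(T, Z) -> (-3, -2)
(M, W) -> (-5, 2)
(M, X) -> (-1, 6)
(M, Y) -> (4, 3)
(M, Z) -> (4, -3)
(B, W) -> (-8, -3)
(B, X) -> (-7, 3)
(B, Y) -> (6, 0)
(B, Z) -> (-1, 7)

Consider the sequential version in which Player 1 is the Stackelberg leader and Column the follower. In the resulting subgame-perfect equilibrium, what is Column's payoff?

Backward induction with Player 1 moving first.
- T → Column plays X (best of 3, 4, -1, -2); Player 1 gets 4.
- M → Column plays X (best of 2, 6, 3, -3); Player 1 gets -1.
- B → Column plays Z (best of -3, 3, 0, 7); Player 1 gets -1.
Maximizing over 4, -1, -1, Player 1 chooses T. Subgame-perfect outcome: (T, X) with payoffs (4, 4).

4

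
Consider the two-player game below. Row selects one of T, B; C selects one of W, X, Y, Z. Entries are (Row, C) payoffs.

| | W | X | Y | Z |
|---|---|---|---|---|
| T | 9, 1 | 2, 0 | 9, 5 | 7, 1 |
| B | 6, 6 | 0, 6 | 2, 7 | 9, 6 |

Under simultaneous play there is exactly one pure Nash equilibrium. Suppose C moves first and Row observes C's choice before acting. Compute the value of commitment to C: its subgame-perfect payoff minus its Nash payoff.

Work backward from Row's decision.
- W: BR = T, leader payoff 1.
- X: BR = T, leader payoff 0.
- Y: BR = T, leader payoff 5.
- Z: BR = B, leader payoff 6.
Among 1, 0, 5, 6, the best is 6 at Z. Subgame-perfect outcome: (B, Z) with payoffs (9, 6).
For the simultaneous game, intersect best replies.
Row's best replies: W→T; X→T; Y→T; Z→B.
C's best replies: T→Y; B→Y.
The unique mutual best reply is (T, Y), giving (9, 5).
C's commitment gain: 6 − 5 = 1.

1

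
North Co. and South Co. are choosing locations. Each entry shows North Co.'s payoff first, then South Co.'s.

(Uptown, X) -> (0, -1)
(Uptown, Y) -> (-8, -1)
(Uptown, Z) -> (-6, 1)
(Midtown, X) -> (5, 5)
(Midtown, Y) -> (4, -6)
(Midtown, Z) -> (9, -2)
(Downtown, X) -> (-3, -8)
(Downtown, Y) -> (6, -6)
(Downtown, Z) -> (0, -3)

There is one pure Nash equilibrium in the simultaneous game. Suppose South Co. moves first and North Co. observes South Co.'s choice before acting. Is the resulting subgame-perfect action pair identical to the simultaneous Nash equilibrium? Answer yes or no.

Work backward from North Co.'s decision.
- X: BR = Midtown, leader payoff 5.
- Y: BR = Downtown, leader payoff -6.
- Z: BR = Midtown, leader payoff -2.
Maximizing over 5, -6, -2, South Co. chooses X. Subgame-perfect outcome: (Midtown, X) with payoffs (5, 5).
For the simultaneous game, intersect best replies.
North Co.'s best replies: X→Midtown; Y→Downtown; Z→Midtown.
South Co.'s best replies: Uptown→Z; Midtown→X; Downtown→Z.
The unique mutual best reply is (Midtown, X), giving (5, 5).
Sequential outcome (Midtown, X) coincides with the Nash profile (Midtown, X).

yes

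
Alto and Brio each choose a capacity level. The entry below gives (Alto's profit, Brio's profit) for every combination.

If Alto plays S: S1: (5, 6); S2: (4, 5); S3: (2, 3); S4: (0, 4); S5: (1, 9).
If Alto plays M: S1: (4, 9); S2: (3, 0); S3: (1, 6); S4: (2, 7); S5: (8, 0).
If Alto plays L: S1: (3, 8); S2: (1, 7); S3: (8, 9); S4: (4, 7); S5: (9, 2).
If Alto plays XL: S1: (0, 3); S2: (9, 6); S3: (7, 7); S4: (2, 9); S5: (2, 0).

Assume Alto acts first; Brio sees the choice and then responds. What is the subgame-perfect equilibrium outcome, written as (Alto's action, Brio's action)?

Work backward from Brio's decision.
- S: BR = S5, leader payoff 1.
- M: BR = S1, leader payoff 4.
- L: BR = S3, leader payoff 8.
- XL: BR = S4, leader payoff 2.
Among 1, 4, 8, 2, the best is 8 at L. Subgame-perfect outcome: (L, S3) with payoffs (8, 9).

(L, S3)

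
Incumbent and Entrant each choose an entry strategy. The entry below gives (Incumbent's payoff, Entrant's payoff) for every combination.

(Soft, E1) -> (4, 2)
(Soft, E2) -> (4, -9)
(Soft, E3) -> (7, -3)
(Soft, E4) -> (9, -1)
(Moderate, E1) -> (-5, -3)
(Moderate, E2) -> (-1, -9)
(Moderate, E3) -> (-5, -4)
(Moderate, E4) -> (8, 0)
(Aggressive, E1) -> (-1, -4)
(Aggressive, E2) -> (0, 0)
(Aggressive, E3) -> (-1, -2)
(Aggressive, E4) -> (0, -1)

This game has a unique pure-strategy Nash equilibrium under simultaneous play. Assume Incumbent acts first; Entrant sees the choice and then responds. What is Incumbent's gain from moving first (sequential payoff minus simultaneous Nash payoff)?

4

Work backward from Entrant's decision.
- Soft: BR = E1, leader payoff 4.
- Moderate: BR = E4, leader payoff 8.
- Aggressive: BR = E2, leader payoff 0.
Among 4, 8, 0, the best is 8 at Moderate. Subgame-perfect outcome: (Moderate, E4) with payoffs (8, 0).
Now find the simultaneous Nash equilibrium.
Incumbent's best replies: E1→Soft; E2→Soft; E3→Soft; E4→Soft.
Entrant's best replies: Soft→E1; Moderate→E4; Aggressive→E2.
The unique mutual best reply is (Soft, E1), giving (4, 2).
Incumbent's commitment gain: 8 − 4 = 4.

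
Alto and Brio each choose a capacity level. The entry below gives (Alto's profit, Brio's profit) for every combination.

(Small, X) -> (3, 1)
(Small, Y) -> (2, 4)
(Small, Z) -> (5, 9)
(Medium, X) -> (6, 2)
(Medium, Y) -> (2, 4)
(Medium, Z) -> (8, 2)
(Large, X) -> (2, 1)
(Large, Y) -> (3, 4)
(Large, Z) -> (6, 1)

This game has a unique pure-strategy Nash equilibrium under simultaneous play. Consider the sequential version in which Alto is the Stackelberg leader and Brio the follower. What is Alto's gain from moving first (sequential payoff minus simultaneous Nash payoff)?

2

Brio best-responds to each possible Alto move:
- Small: Brio compares 1, 4, 9 and picks Z; Alto would get 5.
- Medium: Brio compares 2, 4, 2 and picks Y; Alto would get 2.
- Large: Brio compares 1, 4, 1 and picks Y; Alto would get 3.
Among 5, 2, 3, the best is 5 at Small. Subgame-perfect outcome: (Small, Z) with payoffs (5, 9).
Now find the simultaneous Nash equilibrium.
Alto's best replies: X→Medium; Y→Large; Z→Medium.
Brio's best replies: Small→Z; Medium→Y; Large→Y.
Only (Large, Y) has each player best-responding; Nash payoffs (3, 4).
Alto's commitment gain: 5 − 3 = 2.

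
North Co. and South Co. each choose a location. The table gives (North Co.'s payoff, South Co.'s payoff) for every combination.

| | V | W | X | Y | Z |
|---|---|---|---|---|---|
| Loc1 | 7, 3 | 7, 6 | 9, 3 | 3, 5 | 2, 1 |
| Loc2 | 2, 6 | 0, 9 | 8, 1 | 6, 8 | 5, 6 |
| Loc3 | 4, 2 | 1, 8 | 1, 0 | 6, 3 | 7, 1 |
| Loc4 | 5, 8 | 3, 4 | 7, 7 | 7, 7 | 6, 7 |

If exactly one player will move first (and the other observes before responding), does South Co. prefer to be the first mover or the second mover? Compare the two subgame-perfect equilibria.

first

If North Co. leads: South Co.'s best replies are Loc1→W, Loc2→W, Loc3→W, Loc4→V; North Co.'s induced payoffs 7, 0, 1, 5; outcome (Loc1, W), payoffs (7, 6).
If South Co. leads: North Co.'s best replies are V→Loc1, W→Loc1, X→Loc1, Y→Loc4, Z→Loc3; South Co.'s induced payoffs 3, 6, 3, 7, 1; outcome (Loc4, Y), payoffs (7, 7).
South Co. gets 7 moving first and 6 moving second, so South Co. prefers to move first.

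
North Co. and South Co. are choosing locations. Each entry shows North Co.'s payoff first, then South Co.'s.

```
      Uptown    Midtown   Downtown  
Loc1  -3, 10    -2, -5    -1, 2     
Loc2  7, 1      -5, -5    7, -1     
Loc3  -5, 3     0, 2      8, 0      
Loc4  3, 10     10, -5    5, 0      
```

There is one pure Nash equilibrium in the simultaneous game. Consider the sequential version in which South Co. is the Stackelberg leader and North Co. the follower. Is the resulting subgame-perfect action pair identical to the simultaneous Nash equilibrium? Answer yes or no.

North Co. best-responds to each possible South Co. move:
- Uptown → North Co. plays Loc2 (best of -3, 7, -5, 3); South Co. gets 1.
- Midtown → North Co. plays Loc4 (best of -2, -5, 0, 10); South Co. gets -5.
- Downtown → North Co. plays Loc3 (best of -1, 7, 8, 5); South Co. gets 0.
Among 1, -5, 0, the best is 1 at Uptown. Subgame-perfect outcome: (Loc2, Uptown) with payoffs (7, 1).
Now find the simultaneous Nash equilibrium.
North Co.'s best replies: Uptown→Loc2; Midtown→Loc4; Downtown→Loc3.
South Co.'s best replies: Loc1→Uptown; Loc2→Uptown; Loc3→Uptown; Loc4→Uptown.
The unique mutual best reply is (Loc2, Uptown), giving (7, 1).
Sequential outcome (Loc2, Uptown) coincides with the Nash profile (Loc2, Uptown).

yes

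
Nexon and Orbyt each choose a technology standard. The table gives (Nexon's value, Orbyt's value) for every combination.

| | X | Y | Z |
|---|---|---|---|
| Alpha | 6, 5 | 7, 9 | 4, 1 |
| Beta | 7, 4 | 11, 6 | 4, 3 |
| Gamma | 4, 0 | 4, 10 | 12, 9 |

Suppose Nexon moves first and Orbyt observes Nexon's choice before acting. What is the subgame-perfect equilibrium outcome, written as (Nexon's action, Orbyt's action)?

Orbyt best-responds to each possible Nexon move:
- Alpha: Orbyt compares 5, 9, 1 and picks Y; Nexon would get 7.
- Beta: Orbyt compares 4, 6, 3 and picks Y; Nexon would get 11.
- Gamma: Orbyt compares 0, 10, 9 and picks Y; Nexon would get 4.
Nexon's induced payoffs are 7, 11, 4, so Nexon commits to Beta. Subgame-perfect outcome: (Beta, Y) with payoffs (11, 6).

(Beta, Y)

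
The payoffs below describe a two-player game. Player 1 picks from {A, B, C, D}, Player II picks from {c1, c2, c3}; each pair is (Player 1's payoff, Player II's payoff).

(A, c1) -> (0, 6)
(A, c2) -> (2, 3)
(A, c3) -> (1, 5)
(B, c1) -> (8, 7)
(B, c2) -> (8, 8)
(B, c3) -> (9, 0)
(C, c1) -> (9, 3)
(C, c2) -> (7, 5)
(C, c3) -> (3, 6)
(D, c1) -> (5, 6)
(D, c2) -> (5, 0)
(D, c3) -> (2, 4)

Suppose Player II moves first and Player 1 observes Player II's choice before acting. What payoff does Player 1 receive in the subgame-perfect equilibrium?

Backward induction with Player II moving first.
- c1: BR = C, leader payoff 3.
- c2: BR = B, leader payoff 8.
- c3: BR = B, leader payoff 0.
Player II's induced payoffs are 3, 8, 0, so Player II commits to c2. Subgame-perfect outcome: (B, c2) with payoffs (8, 8).

8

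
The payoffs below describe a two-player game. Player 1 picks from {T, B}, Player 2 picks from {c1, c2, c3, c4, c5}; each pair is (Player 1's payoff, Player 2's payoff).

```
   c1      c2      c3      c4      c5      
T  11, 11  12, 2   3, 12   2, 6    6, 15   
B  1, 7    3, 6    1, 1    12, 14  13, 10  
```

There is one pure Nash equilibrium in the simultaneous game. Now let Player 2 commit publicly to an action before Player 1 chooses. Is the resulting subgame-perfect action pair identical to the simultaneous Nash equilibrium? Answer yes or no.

Solve by backward induction (Player 2 leads).
- c1: Player 1 compares 11, 1 and picks T; Player 2 would get 11.
- c2: Player 1 compares 12, 3 and picks T; Player 2 would get 2.
- c3: Player 1 compares 3, 1 and picks T; Player 2 would get 12.
- c4: Player 1 compares 2, 12 and picks B; Player 2 would get 14.
- c5: Player 1 compares 6, 13 and picks B; Player 2 would get 10.
Among 11, 2, 12, 14, 10, the best is 14 at c4. Subgame-perfect outcome: (B, c4) with payoffs (12, 14).
Now find the simultaneous Nash equilibrium.
Player 1's best replies: c1→T; c2→T; c3→T; c4→B; c5→B.
Player 2's best replies: T→c5; B→c4.
Only (B, c4) has each player best-responding; Nash payoffs (12, 14).
Sequential outcome (B, c4) coincides with the Nash profile (B, c4).

yes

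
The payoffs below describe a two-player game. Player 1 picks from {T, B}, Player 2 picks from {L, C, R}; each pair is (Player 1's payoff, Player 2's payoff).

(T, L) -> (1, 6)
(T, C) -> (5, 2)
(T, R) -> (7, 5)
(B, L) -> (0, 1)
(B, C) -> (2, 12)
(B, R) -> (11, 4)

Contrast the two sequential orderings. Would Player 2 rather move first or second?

second

If Player 1 leads: Player 2's best replies are T→L, B→C; Player 1's induced payoffs 1, 2; outcome (B, C), payoffs (2, 12).
If Player 2 leads: Player 1's best replies are L→T, C→T, R→B; Player 2's induced payoffs 6, 2, 4; outcome (T, L), payoffs (1, 6).
Player 2 gets 6 moving first and 12 moving second, so Player 2 prefers to move second.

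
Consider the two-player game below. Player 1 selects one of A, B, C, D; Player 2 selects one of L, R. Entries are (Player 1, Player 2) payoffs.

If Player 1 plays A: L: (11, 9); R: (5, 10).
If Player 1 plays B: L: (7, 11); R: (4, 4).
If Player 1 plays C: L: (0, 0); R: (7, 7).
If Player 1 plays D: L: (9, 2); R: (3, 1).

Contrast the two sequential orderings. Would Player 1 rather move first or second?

second

If Player 1 leads: Player 2's best replies are A→R, B→L, C→R, D→L; Player 1's induced payoffs 5, 7, 7, 9; outcome (D, L), payoffs (9, 2).
If Player 2 leads: Player 1's best replies are L→A, R→C; Player 2's induced payoffs 9, 7; outcome (A, L), payoffs (11, 9).
Player 1 gets 9 moving first and 11 moving second, so Player 1 prefers to move second.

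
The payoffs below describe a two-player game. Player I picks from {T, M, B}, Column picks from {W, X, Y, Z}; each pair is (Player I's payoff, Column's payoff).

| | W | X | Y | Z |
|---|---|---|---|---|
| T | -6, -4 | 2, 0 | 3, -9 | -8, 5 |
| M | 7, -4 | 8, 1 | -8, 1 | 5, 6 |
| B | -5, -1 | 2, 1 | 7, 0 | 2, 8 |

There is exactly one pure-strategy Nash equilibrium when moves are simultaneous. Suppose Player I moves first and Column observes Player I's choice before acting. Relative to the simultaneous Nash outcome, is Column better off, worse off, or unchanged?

unchanged

Backward induction with Player I moving first.
- T: Column compares -4, 0, -9, 5 and picks Z; Player I would get -8.
- M: Column compares -4, 1, 1, 6 and picks Z; Player I would get 5.
- B: Column compares -1, 1, 0, 8 and picks Z; Player I would get 2.
Among -8, 5, 2, the best is 5 at M. Subgame-perfect outcome: (M, Z) with payoffs (5, 6).
Under simultaneous play:
Player I's best replies: W→M; X→M; Y→B; Z→M.
Column's best replies: T→Z; M→Z; B→Z.
The unique mutual best reply is (M, Z), giving (5, 6).
Column earns 6 sequentially versus 6 at the Nash outcome: unchanged.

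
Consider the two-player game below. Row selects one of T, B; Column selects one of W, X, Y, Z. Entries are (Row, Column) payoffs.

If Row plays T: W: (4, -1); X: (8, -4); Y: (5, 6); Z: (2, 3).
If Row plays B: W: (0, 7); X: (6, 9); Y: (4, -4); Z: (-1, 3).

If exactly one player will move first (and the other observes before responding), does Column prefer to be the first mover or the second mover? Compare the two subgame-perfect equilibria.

second

If Row leads: Column's best replies are T→Y, B→X; Row's induced payoffs 5, 6; outcome (B, X), payoffs (6, 9).
If Column leads: Row's best replies are W→T, X→T, Y→T, Z→T; Column's induced payoffs -1, -4, 6, 3; outcome (T, Y), payoffs (5, 6).
Column gets 6 moving first and 9 moving second, so Column prefers to move second.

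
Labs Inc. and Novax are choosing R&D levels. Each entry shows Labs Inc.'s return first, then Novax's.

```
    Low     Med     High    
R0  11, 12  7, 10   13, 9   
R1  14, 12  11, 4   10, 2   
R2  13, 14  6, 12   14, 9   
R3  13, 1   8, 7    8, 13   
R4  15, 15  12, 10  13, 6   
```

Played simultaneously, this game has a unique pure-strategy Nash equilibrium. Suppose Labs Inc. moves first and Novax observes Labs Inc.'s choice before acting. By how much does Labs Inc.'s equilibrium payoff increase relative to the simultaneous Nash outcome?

0

Novax best-responds to each possible Labs Inc. move:
- R0: BR = Low, leader payoff 11.
- R1: BR = Low, leader payoff 14.
- R2: BR = Low, leader payoff 13.
- R3: BR = High, leader payoff 8.
- R4: BR = Low, leader payoff 15.
Labs Inc.'s induced payoffs are 11, 14, 13, 8, 15, so Labs Inc. commits to R4. Subgame-perfect outcome: (R4, Low) with payoffs (15, 15).
Under simultaneous play:
Labs Inc.'s best replies: Low→R4; Med→R4; High→R2.
Novax's best replies: R0→Low; R1→Low; R2→Low; R3→High; R4→Low.
The unique mutual best reply is (R4, Low), giving (15, 15).
Labs Inc.'s commitment gain: 15 − 15 = 0.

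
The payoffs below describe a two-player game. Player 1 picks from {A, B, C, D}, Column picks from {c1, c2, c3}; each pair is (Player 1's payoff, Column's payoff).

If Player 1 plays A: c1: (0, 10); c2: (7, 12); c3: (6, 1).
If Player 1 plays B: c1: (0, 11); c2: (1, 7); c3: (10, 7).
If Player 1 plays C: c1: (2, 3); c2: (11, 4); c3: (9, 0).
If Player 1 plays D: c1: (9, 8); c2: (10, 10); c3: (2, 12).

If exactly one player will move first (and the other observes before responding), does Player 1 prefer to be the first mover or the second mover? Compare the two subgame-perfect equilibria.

If Player 1 leads: Column's best replies are A→c2, B→c1, C→c2, D→c3; Player 1's induced payoffs 7, 0, 11, 2; outcome (C, c2), payoffs (11, 4).
If Column leads: Player 1's best replies are c1→D, c2→C, c3→B; Column's induced payoffs 8, 4, 7; outcome (D, c1), payoffs (9, 8).
Player 1 gets 11 moving first and 9 moving second, so Player 1 prefers to move first.

first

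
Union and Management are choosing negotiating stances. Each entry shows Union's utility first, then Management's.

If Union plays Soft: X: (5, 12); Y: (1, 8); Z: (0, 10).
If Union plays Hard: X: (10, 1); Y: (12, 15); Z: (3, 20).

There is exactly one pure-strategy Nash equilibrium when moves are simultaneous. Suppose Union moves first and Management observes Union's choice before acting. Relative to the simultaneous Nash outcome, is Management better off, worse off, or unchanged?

Management best-responds to each possible Union move:
- Soft: BR = X, leader payoff 5.
- Hard: BR = Z, leader payoff 3.
Union's induced payoffs are 5, 3, so Union commits to Soft. Subgame-perfect outcome: (Soft, X) with payoffs (5, 12).
For the simultaneous game, intersect best replies.
Union's best replies: X→Hard; Y→Hard; Z→Hard.
Management's best replies: Soft→X; Hard→Z.
Only (Hard, Z) has each player best-responding; Nash payoffs (3, 20).
Management earns 12 sequentially versus 20 at the Nash outcome: worse off.

worse off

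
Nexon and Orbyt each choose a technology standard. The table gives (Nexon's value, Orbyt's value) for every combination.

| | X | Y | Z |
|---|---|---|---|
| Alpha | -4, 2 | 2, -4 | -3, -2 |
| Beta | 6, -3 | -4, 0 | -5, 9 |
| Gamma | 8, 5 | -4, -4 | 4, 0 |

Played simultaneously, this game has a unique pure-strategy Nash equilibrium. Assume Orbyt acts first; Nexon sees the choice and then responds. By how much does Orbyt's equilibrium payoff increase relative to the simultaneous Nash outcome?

Solve by backward induction (Orbyt leads).
- X → Nexon plays Gamma (best of -4, 6, 8); Orbyt gets 5.
- Y → Nexon plays Alpha (best of 2, -4, -4); Orbyt gets -4.
- Z → Nexon plays Gamma (best of -3, -5, 4); Orbyt gets 0.
Orbyt's induced payoffs are 5, -4, 0, so Orbyt commits to X. Subgame-perfect outcome: (Gamma, X) with payoffs (8, 5).
Now find the simultaneous Nash equilibrium.
Nexon's best replies: X→Gamma; Y→Alpha; Z→Gamma.
Orbyt's best replies: Alpha→X; Beta→Z; Gamma→X.
The unique mutual best reply is (Gamma, X), giving (8, 5).
Orbyt's commitment gain: 5 − 5 = 0.

0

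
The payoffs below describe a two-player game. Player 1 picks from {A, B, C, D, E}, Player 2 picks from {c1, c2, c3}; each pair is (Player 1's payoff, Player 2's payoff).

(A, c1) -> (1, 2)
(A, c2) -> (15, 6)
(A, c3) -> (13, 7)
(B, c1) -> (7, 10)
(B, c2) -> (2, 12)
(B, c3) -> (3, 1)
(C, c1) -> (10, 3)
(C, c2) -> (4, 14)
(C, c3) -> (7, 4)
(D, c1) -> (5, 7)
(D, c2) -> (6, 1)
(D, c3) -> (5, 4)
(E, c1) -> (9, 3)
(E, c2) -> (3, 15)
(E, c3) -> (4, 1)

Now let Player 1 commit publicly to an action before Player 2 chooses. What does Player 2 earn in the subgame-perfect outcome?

7

Solve by backward induction (Player 1 leads).
- A: BR = c3, leader payoff 13.
- B: BR = c2, leader payoff 2.
- C: BR = c2, leader payoff 4.
- D: BR = c1, leader payoff 5.
- E: BR = c2, leader payoff 3.
Maximizing over 13, 2, 4, 5, 3, Player 1 chooses A. Subgame-perfect outcome: (A, c3) with payoffs (13, 7).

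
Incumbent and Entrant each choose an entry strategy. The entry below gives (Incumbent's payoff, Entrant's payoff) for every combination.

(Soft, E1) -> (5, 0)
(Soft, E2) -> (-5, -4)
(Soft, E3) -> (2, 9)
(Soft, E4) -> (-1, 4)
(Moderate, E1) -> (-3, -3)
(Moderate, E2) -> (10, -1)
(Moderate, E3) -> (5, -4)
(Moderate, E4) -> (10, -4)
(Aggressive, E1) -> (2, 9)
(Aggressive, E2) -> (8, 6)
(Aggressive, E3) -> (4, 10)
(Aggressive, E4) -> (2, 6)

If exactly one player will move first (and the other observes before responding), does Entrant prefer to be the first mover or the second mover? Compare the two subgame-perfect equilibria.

If Incumbent leads: Entrant's best replies are Soft→E3, Moderate→E2, Aggressive→E3; Incumbent's induced payoffs 2, 10, 4; outcome (Moderate, E2), payoffs (10, -1).
If Entrant leads: Incumbent's best replies are E1→Soft, E2→Moderate, E3→Moderate, E4→Moderate; Entrant's induced payoffs 0, -1, -4, -4; outcome (Soft, E1), payoffs (5, 0).
Entrant gets 0 moving first and -1 moving second, so Entrant prefers to move first.

first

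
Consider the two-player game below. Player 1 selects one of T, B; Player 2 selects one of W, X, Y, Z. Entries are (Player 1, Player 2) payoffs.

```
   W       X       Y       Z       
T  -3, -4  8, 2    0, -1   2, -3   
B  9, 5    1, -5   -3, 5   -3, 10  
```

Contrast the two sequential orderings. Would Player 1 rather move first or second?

If Player 1 leads: Player 2's best replies are T→X, B→Z; Player 1's induced payoffs 8, -3; outcome (T, X), payoffs (8, 2).
If Player 2 leads: Player 1's best replies are W→B, X→T, Y→T, Z→T; Player 2's induced payoffs 5, 2, -1, -3; outcome (B, W), payoffs (9, 5).
Player 1 gets 8 moving first and 9 moving second, so Player 1 prefers to move second.

second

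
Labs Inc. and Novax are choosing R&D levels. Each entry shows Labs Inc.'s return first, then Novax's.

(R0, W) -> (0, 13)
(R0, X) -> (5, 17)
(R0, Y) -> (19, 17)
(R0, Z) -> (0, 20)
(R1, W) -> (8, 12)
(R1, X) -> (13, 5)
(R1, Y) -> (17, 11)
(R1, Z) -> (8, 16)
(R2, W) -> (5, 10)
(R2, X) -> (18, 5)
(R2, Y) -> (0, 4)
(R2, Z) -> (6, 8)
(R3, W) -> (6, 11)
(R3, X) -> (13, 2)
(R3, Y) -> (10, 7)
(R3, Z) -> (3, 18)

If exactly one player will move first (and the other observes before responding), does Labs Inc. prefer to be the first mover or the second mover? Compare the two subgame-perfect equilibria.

If Labs Inc. leads: Novax's best replies are R0→Z, R1→Z, R2→W, R3→Z; Labs Inc.'s induced payoffs 0, 8, 5, 3; outcome (R1, Z), payoffs (8, 16).
If Novax leads: Labs Inc.'s best replies are W→R1, X→R2, Y→R0, Z→R1; Novax's induced payoffs 12, 5, 17, 16; outcome (R0, Y), payoffs (19, 17).
Labs Inc. gets 8 moving first and 19 moving second, so Labs Inc. prefers to move second.

second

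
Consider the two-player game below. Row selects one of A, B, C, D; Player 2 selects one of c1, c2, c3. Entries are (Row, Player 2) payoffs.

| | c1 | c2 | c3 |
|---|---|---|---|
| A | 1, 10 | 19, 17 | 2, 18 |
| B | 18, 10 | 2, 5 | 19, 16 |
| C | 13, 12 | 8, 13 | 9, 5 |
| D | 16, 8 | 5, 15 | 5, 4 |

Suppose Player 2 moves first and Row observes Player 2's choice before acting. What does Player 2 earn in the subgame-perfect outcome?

Backward induction with Player 2 moving first.
- c1 → Row plays B (best of 1, 18, 13, 16); Player 2 gets 10.
- c2 → Row plays A (best of 19, 2, 8, 5); Player 2 gets 17.
- c3 → Row plays B (best of 2, 19, 9, 5); Player 2 gets 16.
Player 2's induced payoffs are 10, 17, 16, so Player 2 commits to c2. Subgame-perfect outcome: (A, c2) with payoffs (19, 17).

17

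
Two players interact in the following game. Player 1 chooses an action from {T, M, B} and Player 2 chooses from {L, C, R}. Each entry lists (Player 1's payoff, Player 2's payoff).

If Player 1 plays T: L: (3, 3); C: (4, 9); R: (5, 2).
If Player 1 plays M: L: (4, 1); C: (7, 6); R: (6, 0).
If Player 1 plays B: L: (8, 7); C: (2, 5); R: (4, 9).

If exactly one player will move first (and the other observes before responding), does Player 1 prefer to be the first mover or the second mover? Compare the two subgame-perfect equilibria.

second

If Player 1 leads: Player 2's best replies are T→C, M→C, B→R; Player 1's induced payoffs 4, 7, 4; outcome (M, C), payoffs (7, 6).
If Player 2 leads: Player 1's best replies are L→B, C→M, R→M; Player 2's induced payoffs 7, 6, 0; outcome (B, L), payoffs (8, 7).
Player 1 gets 7 moving first and 8 moving second, so Player 1 prefers to move second.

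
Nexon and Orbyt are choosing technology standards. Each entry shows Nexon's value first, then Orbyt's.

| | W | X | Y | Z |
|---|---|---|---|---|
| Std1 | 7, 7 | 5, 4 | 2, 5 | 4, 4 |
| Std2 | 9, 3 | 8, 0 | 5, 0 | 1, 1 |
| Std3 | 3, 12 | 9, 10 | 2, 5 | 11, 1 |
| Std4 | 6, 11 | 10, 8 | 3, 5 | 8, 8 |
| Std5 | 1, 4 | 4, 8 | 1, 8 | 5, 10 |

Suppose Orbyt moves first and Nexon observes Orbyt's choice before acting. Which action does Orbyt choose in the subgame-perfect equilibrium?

X

Nexon best-responds to each possible Orbyt move:
- W: Nexon compares 7, 9, 3, 6, 1 and picks Std2; Orbyt would get 3.
- X: Nexon compares 5, 8, 9, 10, 4 and picks Std4; Orbyt would get 8.
- Y: Nexon compares 2, 5, 2, 3, 1 and picks Std2; Orbyt would get 0.
- Z: Nexon compares 4, 1, 11, 8, 5 and picks Std3; Orbyt would get 1.
Orbyt's induced payoffs are 3, 8, 0, 1, so Orbyt commits to X. Subgame-perfect outcome: (Std4, X) with payoffs (10, 8).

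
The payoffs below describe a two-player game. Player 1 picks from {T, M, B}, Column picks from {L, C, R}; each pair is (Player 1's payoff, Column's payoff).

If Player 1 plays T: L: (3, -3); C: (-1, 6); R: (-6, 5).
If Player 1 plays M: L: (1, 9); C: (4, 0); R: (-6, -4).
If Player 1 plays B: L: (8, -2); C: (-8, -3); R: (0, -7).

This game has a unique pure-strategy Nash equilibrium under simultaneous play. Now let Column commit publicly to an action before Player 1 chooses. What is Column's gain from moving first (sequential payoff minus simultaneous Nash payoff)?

2

Backward induction with Column moving first.
- L → Player 1 plays B (best of 3, 1, 8); Column gets -2.
- C → Player 1 plays M (best of -1, 4, -8); Column gets 0.
- R → Player 1 plays B (best of -6, -6, 0); Column gets -7.
Maximizing over -2, 0, -7, Column chooses C. Subgame-perfect outcome: (M, C) with payoffs (4, 0).
For the simultaneous game, intersect best replies.
Player 1's best replies: L→B; C→M; R→B.
Column's best replies: T→C; M→L; B→L.
Only (B, L) has each player best-responding; Nash payoffs (8, -2).
Column's commitment gain: 0 − -2 = 2.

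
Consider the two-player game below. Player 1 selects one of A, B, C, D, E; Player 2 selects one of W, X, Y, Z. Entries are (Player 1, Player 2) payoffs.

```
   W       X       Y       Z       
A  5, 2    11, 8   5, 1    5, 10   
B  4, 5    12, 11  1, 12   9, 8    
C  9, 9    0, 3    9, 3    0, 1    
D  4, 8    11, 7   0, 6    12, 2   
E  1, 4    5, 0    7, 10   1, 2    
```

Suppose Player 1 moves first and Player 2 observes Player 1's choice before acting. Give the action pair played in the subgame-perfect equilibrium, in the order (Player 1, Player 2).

Player 2 best-responds to each possible Player 1 move:
- A: Player 2 compares 2, 8, 1, 10 and picks Z; Player 1 would get 5.
- B: Player 2 compares 5, 11, 12, 8 and picks Y; Player 1 would get 1.
- C: Player 2 compares 9, 3, 3, 1 and picks W; Player 1 would get 9.
- D: Player 2 compares 8, 7, 6, 2 and picks W; Player 1 would get 4.
- E: Player 2 compares 4, 0, 10, 2 and picks Y; Player 1 would get 7.
Among 5, 1, 9, 4, 7, the best is 9 at C. Subgame-perfect outcome: (C, W) with payoffs (9, 9).

(C, W)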